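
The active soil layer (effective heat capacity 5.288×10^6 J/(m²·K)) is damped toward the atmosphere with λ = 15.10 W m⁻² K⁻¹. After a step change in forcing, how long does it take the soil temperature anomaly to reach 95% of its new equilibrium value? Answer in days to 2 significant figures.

12 days

Areal heat capacity C = 5.288×10^6 J/(m²·K) (given).
τ = C / λ = 5.29×10^6 / 15.10 = 3.50×10^5 s.
Fraction reached: 1 − e^(−t/τ) = 0.95 ⇒ t = −τ ln(1 − 0.95) = τ × 3.00.
t = 1.05×10^6 s = 12.1 days.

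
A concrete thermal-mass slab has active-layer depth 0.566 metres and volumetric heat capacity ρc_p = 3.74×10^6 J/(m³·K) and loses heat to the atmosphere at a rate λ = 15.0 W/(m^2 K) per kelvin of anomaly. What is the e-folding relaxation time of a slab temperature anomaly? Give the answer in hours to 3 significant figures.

Areal heat capacity C = ρc_p × D = 3.74×10^6 × 0.566 = 2.12×10^6 J m⁻² K⁻¹.
Relaxation time τ = C / λ = 2.12×10^6 / 15.0 = 1.41×10^5 s.
In hours: 1.41×10^5 s / (3600 s/hour) = 39.2 hours.

39.2 hours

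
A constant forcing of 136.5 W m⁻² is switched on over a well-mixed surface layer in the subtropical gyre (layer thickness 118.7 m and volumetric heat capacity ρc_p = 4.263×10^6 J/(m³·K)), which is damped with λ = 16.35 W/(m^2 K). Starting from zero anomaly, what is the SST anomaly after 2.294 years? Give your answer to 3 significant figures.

Areal heat capacity C = ρc_p × D = 4.263×10^6 × 118.7 = 5.06×10^8 J/(m^2 K).
τ = C / λ = 5.06×10^8 / 16.35 = 3.09×10^7 s.
Equilibrium anomaly ΔT_eq = F / λ = 136.5 / 16.35 = 8.35 K.
t = 2.294 years = 7.24×10^7 s, so t/τ = 2.34.
ΔT(t) = ΔT_eq (1 − e^(−t/τ)) = 8.35 × (1 − e^−2.34) = 7.54 K.

7.54 K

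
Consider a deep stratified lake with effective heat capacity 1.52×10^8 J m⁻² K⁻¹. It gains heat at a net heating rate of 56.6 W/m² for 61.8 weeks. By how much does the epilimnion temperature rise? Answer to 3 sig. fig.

13.9 K

Areal heat capacity C = 1.52×10^8 J m⁻² K⁻¹ (given).
Net heat input Q = F Δt = 56.6 × (61.8 weeks × 6.048×10^5 s/week) = 2.12×10^9 J/m².
ΔT = Q / C = 2.12×10^9 / 1.52×10^8 = 13.9 K.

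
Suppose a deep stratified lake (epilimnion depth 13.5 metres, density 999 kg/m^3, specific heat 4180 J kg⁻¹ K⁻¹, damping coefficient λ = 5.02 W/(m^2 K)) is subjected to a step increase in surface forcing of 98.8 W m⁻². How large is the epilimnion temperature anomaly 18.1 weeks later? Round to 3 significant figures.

Areal heat capacity C = ρ c_p D = 999 × 4180 × 13.5 = 5.64×10^7 J/(m²·K).
τ = C / λ = 5.64×10^7 / 5.02 = 1.12×10^7 s.
Equilibrium anomaly ΔT_eq = F / λ = 98.8 / 5.02 = 19.7 K.
t = 18.1 weeks = 1.09×10^7 s, so t/τ = 0.975.
ΔT(t) = ΔT_eq (1 − e^(−t/τ)) = 19.7 × (1 − e^−0.975) = 12.3 K.

12.3 K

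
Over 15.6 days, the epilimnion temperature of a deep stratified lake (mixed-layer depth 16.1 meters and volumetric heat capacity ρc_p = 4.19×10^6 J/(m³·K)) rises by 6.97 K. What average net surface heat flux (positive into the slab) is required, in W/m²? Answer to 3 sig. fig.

Areal heat capacity C = ρc_p × D = 4.19×10^6 × 16.1 = 6.75×10^7 J/(m^2 K).
Required heat per unit area: Q = C ΔT = 6.75×10^7 × 6.97 = 4.70×10^8 J/m².
Flux F = Q / Δt = 4.70×10^8 / 1.35×10^6 s = 349 W/m².

349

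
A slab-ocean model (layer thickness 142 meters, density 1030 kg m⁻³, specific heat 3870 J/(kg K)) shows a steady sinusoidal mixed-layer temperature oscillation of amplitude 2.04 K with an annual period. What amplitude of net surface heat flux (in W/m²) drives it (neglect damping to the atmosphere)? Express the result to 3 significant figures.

230

Areal heat capacity C = ρ c_p D = 1030 × 3870 × 142 = 5.66×10^8 J m⁻² K⁻¹.
ω = 2π / 3.15×10^7 s = 1.99×10^-7 s⁻¹.
Cω = 5.66×10^8 × 1.99×10^-7 = 113 W/(m²·K).
F₀ = A × Cω = 2.04 × 113 = 230 W/m².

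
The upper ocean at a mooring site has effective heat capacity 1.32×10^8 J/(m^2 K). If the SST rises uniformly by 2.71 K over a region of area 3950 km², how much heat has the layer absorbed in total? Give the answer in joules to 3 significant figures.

1.41×10^18 J

Areal heat capacity C = 1.32×10^8 J/(m^2 K) (given).
Heat per unit area: q = C ΔT = 1.32×10^8 × 2.71 = 3.58×10^8 J/m².
Total heat: Q = q × A = 3.58×10^8 × (3950 × 10⁶ m²) = 1.41×10^18 J.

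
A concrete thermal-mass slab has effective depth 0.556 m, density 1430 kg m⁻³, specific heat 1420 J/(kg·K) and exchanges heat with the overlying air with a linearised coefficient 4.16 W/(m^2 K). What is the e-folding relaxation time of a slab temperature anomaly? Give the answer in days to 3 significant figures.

3.14 days

Areal heat capacity C = ρ c_p D = 1430 × 1420 × 0.556 = 1.13×10^6 J/(m^2 K).
Relaxation time τ = C / λ = 1.13×10^6 / 4.16 = 2.71×10^5 s.
In days: 2.71×10^5 s / (86400 s/day) = 3.14 days.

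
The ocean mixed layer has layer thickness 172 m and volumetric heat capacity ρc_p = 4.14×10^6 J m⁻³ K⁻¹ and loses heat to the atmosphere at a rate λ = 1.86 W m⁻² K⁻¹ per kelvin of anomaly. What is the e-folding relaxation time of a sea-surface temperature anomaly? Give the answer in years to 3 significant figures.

Areal heat capacity C = ρc_p × D = 4.14×10^6 × 172 = 7.12×10^8 J/(m^2 K).
Relaxation time τ = C / λ = 7.12×10^8 / 1.86 = 3.83×10^8 s.
In years: 3.83×10^8 s / (3.156×10^7 s/year) = 12.1 years.

12.1 years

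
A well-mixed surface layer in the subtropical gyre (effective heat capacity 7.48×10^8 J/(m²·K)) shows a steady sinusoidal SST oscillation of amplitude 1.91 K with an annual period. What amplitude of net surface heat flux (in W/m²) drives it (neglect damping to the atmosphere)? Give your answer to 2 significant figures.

280

Areal heat capacity C = 7.48×10^8 J/(m²·K) (given).
ω = 2π / 3.15×10^7 s = 1.99×10^-7 s⁻¹.
Cω = 7.48×10^8 × 1.99×10^-7 = 149 W/(m²·K).
F₀ = A × Cω = 1.91 × 149 = 285 W/m².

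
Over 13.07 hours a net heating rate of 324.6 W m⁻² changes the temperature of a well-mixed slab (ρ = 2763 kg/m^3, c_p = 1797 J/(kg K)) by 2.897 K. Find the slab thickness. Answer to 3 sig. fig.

Heat input Q = F Δt = 324.6 × 47100 s = 1.53×10^7 J/m².
Required areal heat capacity C = Q / ΔT = 5.27×10^6 J/(m²·K).
Depth D = C / (ρ c_p) = 5.27×10^6 / (2763 × 1797) = 1.06 m.

1.06 m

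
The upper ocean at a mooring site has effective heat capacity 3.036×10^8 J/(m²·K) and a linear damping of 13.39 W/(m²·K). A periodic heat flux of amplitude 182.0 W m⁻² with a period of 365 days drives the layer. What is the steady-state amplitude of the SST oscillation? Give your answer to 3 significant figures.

2.94 K

Areal heat capacity C = 3.036×10^8 J/(m²·K) (given).
Angular frequency ω = 2π / T = 2π / 3.15×10^7 s = 1.99×10^-7 s⁻¹.
√((Cω)² + λ²) = √((60.5)² + 13.39²) = 62.0 W/(m²·K).
Amplitude A = F₀ / √((Cω)²+λ²) = 182.0 / 62.0 = 2.94 K.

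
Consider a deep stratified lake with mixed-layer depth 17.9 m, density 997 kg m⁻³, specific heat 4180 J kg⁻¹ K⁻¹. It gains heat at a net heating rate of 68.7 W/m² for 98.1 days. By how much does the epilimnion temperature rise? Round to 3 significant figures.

7.81 K

Areal heat capacity C = ρ c_p D = 997 × 4180 × 17.9 = 7.46×10^7 J m⁻² K⁻¹.
Net heat input Q = F Δt = 68.7 × (98.1 days × 86400 s/day) = 5.82×10^8 J/m².
ΔT = Q / C = 5.82×10^8 / 7.46×10^7 = 7.81 K.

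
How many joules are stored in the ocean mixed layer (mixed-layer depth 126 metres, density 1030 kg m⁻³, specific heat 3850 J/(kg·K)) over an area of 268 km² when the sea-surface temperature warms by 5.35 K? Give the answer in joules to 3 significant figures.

7.16×10^17 J

Areal heat capacity C = ρ c_p D = 1030 × 3850 × 126 = 5.00×10^8 J/(m²·K).
Heat per unit area: q = C ΔT = 5.00×10^8 × 5.35 = 2.67×10^9 J/m².
Total heat: Q = q × A = 2.67×10^9 × (268 × 10⁶ m²) = 7.16×10^17 J.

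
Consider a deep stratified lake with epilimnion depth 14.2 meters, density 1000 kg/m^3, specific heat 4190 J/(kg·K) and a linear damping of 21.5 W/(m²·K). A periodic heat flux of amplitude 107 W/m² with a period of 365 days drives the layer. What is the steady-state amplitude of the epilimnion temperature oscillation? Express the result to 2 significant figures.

4.4 K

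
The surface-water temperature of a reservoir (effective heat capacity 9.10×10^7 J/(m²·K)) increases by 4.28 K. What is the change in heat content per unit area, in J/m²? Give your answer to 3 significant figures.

Areal heat capacity C = 9.10×10^7 J/(m²·K) (given).
ΔQ = C ΔT = 9.10×10^7 × 4.28 = 3.89×10^8 J/m².

3.89×10^8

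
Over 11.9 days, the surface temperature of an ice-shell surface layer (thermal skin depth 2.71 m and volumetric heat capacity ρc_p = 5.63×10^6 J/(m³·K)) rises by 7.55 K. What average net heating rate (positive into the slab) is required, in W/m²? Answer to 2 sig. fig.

Areal heat capacity C = ρc_p × D = 5.63×10^6 × 2.71 = 1.53×10^7 J/(m²·K).
Required heat per unit area: Q = C ΔT = 1.53×10^7 × 7.55 = 1.15×10^8 J/m².
Flux F = Q / Δt = 1.15×10^8 / 1.03×10^6 s = 112 W/m².

110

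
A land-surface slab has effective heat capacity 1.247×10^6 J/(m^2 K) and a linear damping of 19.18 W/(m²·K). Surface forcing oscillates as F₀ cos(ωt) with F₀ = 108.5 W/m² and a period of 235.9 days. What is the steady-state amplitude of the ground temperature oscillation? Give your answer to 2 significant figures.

5.7 K

Areal heat capacity C = 1.247×10^6 J/(m^2 K) (given).
Angular frequency ω = 2π / T = 2π / 2.04×10^7 s = 3.08×10^-7 s⁻¹.
√((Cω)² + λ²) = √((0.384)² + 19.18²) = 19.2 W/(m²·K).
Amplitude A = F₀ / √((Cω)²+λ²) = 108.5 / 19.2 = 5.66 K.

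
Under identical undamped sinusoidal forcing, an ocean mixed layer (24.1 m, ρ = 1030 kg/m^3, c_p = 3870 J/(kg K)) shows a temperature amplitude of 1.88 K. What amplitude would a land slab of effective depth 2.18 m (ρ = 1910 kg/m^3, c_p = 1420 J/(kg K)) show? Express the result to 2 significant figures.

C_ocean = 9.61×10^7 J/(m²·K); C_land = 5.91×10^6 J/(m²·K).
A ∝ 1/C ⇒ A_land = A_ocean × C_ocean/C_land = 1.88 × 16.2 = 30.5 K.

31 K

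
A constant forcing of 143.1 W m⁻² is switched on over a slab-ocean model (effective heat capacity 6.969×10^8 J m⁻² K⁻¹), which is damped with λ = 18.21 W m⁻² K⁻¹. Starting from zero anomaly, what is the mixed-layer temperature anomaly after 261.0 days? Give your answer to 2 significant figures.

Areal heat capacity C = 6.969×10^8 J m⁻² K⁻¹ (given).
τ = C / λ = 6.97×10^8 / 18.21 = 3.83×10^7 s.
Equilibrium anomaly ΔT_eq = F / λ = 143.1 / 18.21 = 7.86 K.
t = 261.0 days = 2.26×10^7 s, so t/τ = 0.589.
ΔT(t) = ΔT_eq (1 − e^(−t/τ)) = 7.86 × (1 − e^−0.589) = 3.50 K.

3.5 K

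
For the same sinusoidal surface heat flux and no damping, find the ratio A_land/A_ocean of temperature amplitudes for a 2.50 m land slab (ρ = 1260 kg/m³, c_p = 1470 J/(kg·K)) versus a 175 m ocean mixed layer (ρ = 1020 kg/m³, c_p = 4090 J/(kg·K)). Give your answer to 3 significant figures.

158

C_ocean = 1020 × 4090 × 175 = 7.30×10^8 J/(m²·K).
C_land = 1260 × 1470 × 2.50 = 4.63×10^6 J/(m²·K).
Undamped amplitude ∝ 1/C, so A_land/A_ocean = C_ocean/C_land = 158.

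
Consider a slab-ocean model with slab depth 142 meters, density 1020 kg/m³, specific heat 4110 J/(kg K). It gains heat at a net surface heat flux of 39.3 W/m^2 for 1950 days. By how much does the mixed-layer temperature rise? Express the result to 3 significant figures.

11.1 K

Areal heat capacity C = ρ c_p D = 1020 × 4110 × 142 = 5.95×10^8 J/(m²·K).
Net heat input Q = F Δt = 39.3 × (1950 days × 86400 s/day) = 6.62×10^9 J/m².
ΔT = Q / C = 6.62×10^9 / 5.95×10^8 = 11.1 K.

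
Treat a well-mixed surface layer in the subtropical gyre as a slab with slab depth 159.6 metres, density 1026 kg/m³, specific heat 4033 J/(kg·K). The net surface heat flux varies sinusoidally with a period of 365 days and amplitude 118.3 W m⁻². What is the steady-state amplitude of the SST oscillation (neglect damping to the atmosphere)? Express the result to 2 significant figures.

Areal heat capacity C = ρ c_p D = 1026 × 4033 × 159.6 = 6.60×10^8 J/(m^2 K).
Angular frequency ω = 2π / T = 2π / 3.15×10^7 s = 1.99×10^-7 s⁻¹.
Cω = 6.60×10^8 × 1.99×10^-7 = 132 W/(m²·K).
Amplitude A = F₀ / (Cω) = 118.3 / 132 = 0.899 K.

0.90 K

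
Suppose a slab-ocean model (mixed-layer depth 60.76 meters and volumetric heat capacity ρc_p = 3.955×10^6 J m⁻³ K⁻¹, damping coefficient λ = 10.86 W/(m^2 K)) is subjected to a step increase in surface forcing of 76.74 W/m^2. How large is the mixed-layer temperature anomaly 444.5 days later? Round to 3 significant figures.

5.82 K

Areal heat capacity C = ρc_p × D = 3.955×10^6 × 60.76 = 2.40×10^8 J/(m²·K).
τ = C / λ = 2.40×10^8 / 10.86 = 2.21×10^7 s.
Equilibrium anomaly ΔT_eq = F / λ = 76.74 / 10.86 = 7.07 K.
t = 444.5 days = 3.84×10^7 s, so t/τ = 1.74.
ΔT(t) = ΔT_eq (1 − e^(−t/τ)) = 7.07 × (1 − e^−1.74) = 5.82 K.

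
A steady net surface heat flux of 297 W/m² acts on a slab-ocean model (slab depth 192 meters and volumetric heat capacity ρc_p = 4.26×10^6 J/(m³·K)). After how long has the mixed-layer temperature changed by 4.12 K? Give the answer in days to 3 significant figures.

131 days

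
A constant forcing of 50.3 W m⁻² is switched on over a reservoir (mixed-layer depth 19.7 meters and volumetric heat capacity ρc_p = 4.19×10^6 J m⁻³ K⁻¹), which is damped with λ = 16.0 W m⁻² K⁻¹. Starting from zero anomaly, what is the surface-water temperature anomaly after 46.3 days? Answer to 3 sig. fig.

1.70 K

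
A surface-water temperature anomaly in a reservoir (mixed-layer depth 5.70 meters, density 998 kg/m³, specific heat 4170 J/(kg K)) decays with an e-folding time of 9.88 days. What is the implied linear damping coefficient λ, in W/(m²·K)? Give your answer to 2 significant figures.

Areal heat capacity C = ρ c_p D = 998 × 4170 × 5.70 = 2.37×10^7 J/(m²·K).
τ = 9.88 days = 8.54×10^5 s.
λ = C / τ = 2.37×10^7 / 8.54×10^5 = 27.8 W/(m²·K).

28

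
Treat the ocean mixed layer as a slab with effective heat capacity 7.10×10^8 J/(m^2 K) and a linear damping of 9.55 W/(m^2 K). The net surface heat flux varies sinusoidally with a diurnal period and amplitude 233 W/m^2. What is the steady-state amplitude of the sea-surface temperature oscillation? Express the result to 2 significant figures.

0.0045 K

Areal heat capacity C = 7.10×10^8 J/(m^2 K) (given).
Angular frequency ω = 2π / T = 2π / 86400 s = 7.27×10^-5 s⁻¹.
√((Cω)² + λ²) = √((51600)² + 9.55²) = 51600 W/(m²·K).
Amplitude A = F₀ / √((Cω)²+λ²) = 233 / 51600 = 0.00451 K.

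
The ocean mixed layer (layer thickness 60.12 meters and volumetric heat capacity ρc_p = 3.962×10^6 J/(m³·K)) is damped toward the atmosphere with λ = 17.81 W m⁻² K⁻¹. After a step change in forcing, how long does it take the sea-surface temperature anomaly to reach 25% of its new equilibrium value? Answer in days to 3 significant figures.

44.5 days

Areal heat capacity C = ρc_p × D = 3.962×10^6 × 60.12 = 2.38×10^8 J m⁻² K⁻¹.
τ = C / λ = 2.38×10^8 / 17.81 = 1.34×10^7 s.
Fraction reached: 1 − e^(−t/τ) = 0.25 ⇒ t = −τ ln(1 − 0.25) = τ × 0.288.
t = 3.85×10^6 s = 44.5 days.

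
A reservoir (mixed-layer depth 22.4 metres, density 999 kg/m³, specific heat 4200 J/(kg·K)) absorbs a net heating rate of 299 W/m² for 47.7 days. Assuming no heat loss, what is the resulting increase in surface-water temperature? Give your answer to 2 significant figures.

13 K

Areal heat capacity C = ρ c_p D = 999 × 4200 × 22.4 = 9.40×10^7 J/(m²·K).
Net heat input Q = F Δt = 299 × (47.7 days × 86400 s/day) = 1.23×10^9 J/m².
ΔT = Q / C = 1.23×10^9 / 9.40×10^7 = 13.1 K.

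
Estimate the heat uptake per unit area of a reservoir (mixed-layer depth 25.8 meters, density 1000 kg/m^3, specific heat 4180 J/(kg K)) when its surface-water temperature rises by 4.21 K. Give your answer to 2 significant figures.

Areal heat capacity C = ρ c_p D = 1000 × 4180 × 25.8 = 1.08×10^8 J/(m^2 K).
ΔQ = C ΔT = 1.08×10^8 × 4.21 = 4.54×10^8 J/m².

4.5×10^8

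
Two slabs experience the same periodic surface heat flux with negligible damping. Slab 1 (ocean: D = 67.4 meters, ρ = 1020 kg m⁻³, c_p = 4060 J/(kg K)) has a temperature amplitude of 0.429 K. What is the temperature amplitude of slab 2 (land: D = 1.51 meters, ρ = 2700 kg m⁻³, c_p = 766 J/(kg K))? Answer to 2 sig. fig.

C_ocean = 2.79×10^8 J/(m²·K); C_land = 3.12×10^6 J/(m²·K).
A ∝ 1/C ⇒ A_land = A_ocean × C_ocean/C_land = 0.429 × 89.4 = 38.3 K.

38 K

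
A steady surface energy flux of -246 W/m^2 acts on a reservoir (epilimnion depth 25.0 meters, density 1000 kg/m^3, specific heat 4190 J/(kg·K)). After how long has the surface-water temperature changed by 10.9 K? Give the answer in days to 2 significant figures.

54 days

Areal heat capacity C = ρ c_p D = 1000 × 4190 × 25.0 = 1.05×10^8 J/(m²·K).
Time required: Δt = C ΔT / F = 1.05×10^8 × -10.9 / -246 = 4.64×10^6 s.
In days: 4.64×10^6 s / (86400 s/day) = 53.7 days.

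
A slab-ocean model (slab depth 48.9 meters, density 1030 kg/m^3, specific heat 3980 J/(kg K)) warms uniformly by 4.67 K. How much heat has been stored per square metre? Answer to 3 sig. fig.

Areal heat capacity C = ρ c_p D = 1030 × 3980 × 48.9 = 2.00×10^8 J/(m^2 K).
ΔQ = C ΔT = 2.00×10^8 × 4.67 = 9.36×10^8 J/m².

9.36×10^8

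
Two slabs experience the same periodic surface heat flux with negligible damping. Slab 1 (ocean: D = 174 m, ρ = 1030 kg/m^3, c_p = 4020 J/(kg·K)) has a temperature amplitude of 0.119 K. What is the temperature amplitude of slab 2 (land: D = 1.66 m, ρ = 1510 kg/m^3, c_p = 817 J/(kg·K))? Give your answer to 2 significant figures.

C_ocean = 7.20×10^8 J/(m²·K); C_land = 2.05×10^6 J/(m²·K).
A ∝ 1/C ⇒ A_land = A_ocean × C_ocean/C_land = 0.119 × 352 = 41.9 K.

42 K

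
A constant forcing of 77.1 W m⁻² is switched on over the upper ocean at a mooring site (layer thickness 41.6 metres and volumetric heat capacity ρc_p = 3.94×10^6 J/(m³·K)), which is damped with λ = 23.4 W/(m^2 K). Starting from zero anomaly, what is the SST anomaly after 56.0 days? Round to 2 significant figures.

Areal heat capacity C = ρc_p × D = 3.94×10^6 × 41.6 = 1.64×10^8 J/(m^2 K).
τ = C / λ = 1.64×10^8 / 23.4 = 7.00×10^6 s.
Equilibrium anomaly ΔT_eq = F / λ = 77.1 / 23.4 = 3.29 K.
t = 56.0 days = 4.84×10^6 s, so t/τ = 0.691.
ΔT(t) = ΔT_eq (1 − e^(−t/τ)) = 3.29 × (1 − e^−0.691) = 1.64 K.

1.6 K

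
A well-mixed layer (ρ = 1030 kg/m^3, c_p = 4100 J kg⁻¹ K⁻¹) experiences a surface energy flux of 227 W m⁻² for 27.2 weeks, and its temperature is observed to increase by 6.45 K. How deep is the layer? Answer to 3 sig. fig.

137 m

Heat input Q = F Δt = 227 × 1.65×10^7 s = 3.73×10^9 J/m².
Required areal heat capacity C = Q / ΔT = 5.79×10^8 J/(m²·K).
Depth D = C / (ρ c_p) = 5.79×10^8 / (1030 × 4100) = 137 m.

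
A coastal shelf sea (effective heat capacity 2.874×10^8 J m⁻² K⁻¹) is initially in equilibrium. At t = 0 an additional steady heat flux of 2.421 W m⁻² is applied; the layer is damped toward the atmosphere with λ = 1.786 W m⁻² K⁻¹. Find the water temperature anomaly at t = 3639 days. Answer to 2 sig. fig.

Areal heat capacity C = 2.874×10^8 J m⁻² K⁻¹ (given).
τ = C / λ = 2.87×10^8 / 1.786 = 1.61×10^8 s.
Equilibrium anomaly ΔT_eq = F / λ = 2.421 / 1.786 = 1.36 K.
t = 3639 days = 3.14×10^8 s, so t/τ = 1.95.
ΔT(t) = ΔT_eq (1 − e^(−t/τ)) = 1.36 × (1 − e^−1.95) = 1.16 K.

1.2 K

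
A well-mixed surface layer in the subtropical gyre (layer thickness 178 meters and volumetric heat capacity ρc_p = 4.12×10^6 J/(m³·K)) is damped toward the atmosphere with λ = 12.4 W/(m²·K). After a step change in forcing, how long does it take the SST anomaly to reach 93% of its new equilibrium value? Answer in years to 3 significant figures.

Areal heat capacity C = ρc_p × D = 4.12×10^6 × 178 = 7.33×10^8 J/(m^2 K).
τ = C / λ = 7.33×10^8 / 12.4 = 5.91×10^7 s.
Fraction reached: 1 − e^(−t/τ) = 0.93 ⇒ t = −τ ln(1 − 0.93) = τ × 2.66.
t = 1.57×10^8 s = 4.98 years.

4.98 years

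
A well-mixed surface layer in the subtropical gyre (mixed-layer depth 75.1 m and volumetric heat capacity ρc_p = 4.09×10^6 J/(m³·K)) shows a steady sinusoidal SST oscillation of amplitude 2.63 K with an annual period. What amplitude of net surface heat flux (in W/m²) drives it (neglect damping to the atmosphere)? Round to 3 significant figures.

Areal heat capacity C = ρc_p × D = 4.09×10^6 × 75.1 = 3.07×10^8 J/(m^2 K).
ω = 2π / 3.15×10^7 s = 1.99×10^-7 s⁻¹.
Cω = 3.07×10^8 × 1.99×10^-7 = 61.2 W/(m²·K).
F₀ = A × Cω = 2.63 × 61.2 = 161 W/m².

161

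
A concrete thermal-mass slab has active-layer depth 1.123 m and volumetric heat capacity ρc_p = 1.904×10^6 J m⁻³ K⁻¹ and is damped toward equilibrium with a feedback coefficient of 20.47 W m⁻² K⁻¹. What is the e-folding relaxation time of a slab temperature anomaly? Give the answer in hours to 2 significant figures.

29 hours

Areal heat capacity C = ρc_p × D = 1.904×10^6 × 1.123 = 2.14×10^6 J/(m²·K).
Relaxation time τ = C / λ = 2.14×10^6 / 20.47 = 1.04×10^5 s.
In hours: 1.04×10^5 s / (3600 s/hour) = 29.0 hours.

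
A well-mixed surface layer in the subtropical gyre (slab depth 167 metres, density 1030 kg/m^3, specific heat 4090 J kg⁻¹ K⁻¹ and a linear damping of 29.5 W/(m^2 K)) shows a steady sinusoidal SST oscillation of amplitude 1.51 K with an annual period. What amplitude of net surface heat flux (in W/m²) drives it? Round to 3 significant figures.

216

Areal heat capacity C = ρ c_p D = 1030 × 4090 × 167 = 7.04×10^8 J m⁻² K⁻¹.
ω = 2π / 3.15×10^7 s = 1.99×10^-7 s⁻¹.
√((Cω)² + λ²) = √((140)² + 29.5²) = 143 W/(m²·K).
F₀ = A × √((Cω)²+λ²) = 1.51 × 143 = 216 W/m².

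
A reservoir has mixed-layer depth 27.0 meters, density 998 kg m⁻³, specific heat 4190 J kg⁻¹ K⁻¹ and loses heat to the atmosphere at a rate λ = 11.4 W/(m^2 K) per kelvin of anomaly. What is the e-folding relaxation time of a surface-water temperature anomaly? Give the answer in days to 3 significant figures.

115 days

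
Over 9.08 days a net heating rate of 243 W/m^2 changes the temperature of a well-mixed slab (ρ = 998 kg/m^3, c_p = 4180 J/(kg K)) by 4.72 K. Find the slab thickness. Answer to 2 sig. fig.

Heat input Q = F Δt = 243 × 7.85×10^5 s = 1.91×10^8 J/m².
Required areal heat capacity C = Q / ΔT = 4.04×10^7 J/(m²·K).
Depth D = C / (ρ c_p) = 4.04×10^7 / (998 × 4180) = 9.68 m.

9.7 m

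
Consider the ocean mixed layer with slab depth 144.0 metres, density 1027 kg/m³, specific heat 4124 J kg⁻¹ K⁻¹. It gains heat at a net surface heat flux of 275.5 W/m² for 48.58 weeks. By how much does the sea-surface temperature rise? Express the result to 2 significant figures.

13 K

Areal heat capacity C = ρ c_p D = 1027 × 4124 × 144.0 = 6.10×10^8 J m⁻² K⁻¹.
Net heat input Q = F Δt = 275.5 × (48.58 weeks × 6.048×10^5 s/week) = 8.09×10^9 J/m².
ΔT = Q / C = 8.09×10^9 / 6.10×10^8 = 13.3 K.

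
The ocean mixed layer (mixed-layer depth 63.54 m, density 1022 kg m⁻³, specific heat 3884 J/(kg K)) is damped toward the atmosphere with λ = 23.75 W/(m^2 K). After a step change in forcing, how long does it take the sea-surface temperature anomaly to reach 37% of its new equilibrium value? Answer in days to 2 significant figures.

57 days

Areal heat capacity C = ρ c_p D = 1022 × 3884 × 63.54 = 2.52×10^8 J/(m^2 K).
τ = C / λ = 2.52×10^8 / 23.75 = 1.06×10^7 s.
Fraction reached: 1 − e^(−t/τ) = 0.37 ⇒ t = −τ ln(1 − 0.37) = τ × 0.462.
t = 4.91×10^6 s = 56.8 days.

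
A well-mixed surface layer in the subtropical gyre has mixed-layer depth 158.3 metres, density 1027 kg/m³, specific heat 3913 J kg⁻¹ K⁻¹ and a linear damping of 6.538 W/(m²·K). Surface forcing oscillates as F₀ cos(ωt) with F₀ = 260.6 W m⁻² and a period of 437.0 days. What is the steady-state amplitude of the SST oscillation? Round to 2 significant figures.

2.5 K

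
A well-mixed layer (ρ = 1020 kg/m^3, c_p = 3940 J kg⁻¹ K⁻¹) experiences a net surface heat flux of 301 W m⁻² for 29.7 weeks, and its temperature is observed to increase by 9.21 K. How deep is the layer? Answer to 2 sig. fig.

Heat input Q = F Δt = 301 × 1.80×10^7 s = 5.41×10^9 J/m².
Required areal heat capacity C = Q / ΔT = 5.87×10^8 J/(m²·K).
Depth D = C / (ρ c_p) = 5.87×10^8 / (1020 × 3940) = 146 m.

150 m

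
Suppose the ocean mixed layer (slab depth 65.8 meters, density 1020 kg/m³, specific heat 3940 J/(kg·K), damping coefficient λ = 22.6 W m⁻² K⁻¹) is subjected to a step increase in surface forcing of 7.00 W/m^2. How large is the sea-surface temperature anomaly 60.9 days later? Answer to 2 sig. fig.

Areal heat capacity C = ρ c_p D = 1020 × 3940 × 65.8 = 2.64×10^8 J m⁻² K⁻¹.
τ = C / λ = 2.64×10^8 / 22.6 = 1.17×10^7 s.
Equilibrium anomaly ΔT_eq = F / λ = 7.00 / 22.6 = 0.310 K.
t = 60.9 days = 5.26×10^6 s, so t/τ = 0.450.
ΔT(t) = ΔT_eq (1 − e^(−t/τ)) = 0.310 × (1 − e^−0.450) = 0.112 K.

0.11 K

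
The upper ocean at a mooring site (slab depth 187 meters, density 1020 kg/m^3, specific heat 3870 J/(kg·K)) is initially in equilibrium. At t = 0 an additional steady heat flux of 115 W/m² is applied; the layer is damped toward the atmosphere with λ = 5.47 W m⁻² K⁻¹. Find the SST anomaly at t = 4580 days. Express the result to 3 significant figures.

Areal heat capacity C = ρ c_p D = 1020 × 3870 × 187 = 7.38×10^8 J m⁻² K⁻¹.
τ = C / λ = 7.38×10^8 / 5.47 = 1.35×10^8 s.
Equilibrium anomaly ΔT_eq = F / λ = 115 / 5.47 = 21.0 K.
t = 4580 days = 3.96×10^8 s, so t/τ = 2.93.
ΔT(t) = ΔT_eq (1 − e^(−t/τ)) = 21.0 × (1 − e^−2.93) = 19.9 K.

19.9 K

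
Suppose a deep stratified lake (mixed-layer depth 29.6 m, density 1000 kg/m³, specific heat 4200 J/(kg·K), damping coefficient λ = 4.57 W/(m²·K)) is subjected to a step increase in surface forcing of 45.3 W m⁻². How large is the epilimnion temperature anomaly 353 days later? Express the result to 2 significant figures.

Areal heat capacity C = ρ c_p D = 1000 × 4200 × 29.6 = 1.24×10^8 J m⁻² K⁻¹.
τ = C / λ = 1.24×10^8 / 4.57 = 2.72×10^7 s.
Equilibrium anomaly ΔT_eq = F / λ = 45.3 / 4.57 = 9.91 K.
t = 353 days = 3.05×10^7 s, so t/τ = 1.12.
ΔT(t) = ΔT_eq (1 − e^(−t/τ)) = 9.91 × (1 − e^−1.12) = 6.68 K.

6.7 K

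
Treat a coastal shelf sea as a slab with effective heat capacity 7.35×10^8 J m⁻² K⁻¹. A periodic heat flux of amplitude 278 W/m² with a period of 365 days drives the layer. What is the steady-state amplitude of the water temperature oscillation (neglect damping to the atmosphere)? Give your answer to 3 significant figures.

1.90 K

Areal heat capacity C = 7.35×10^8 J m⁻² K⁻¹ (given).
Angular frequency ω = 2π / T = 2π / 3.15×10^7 s = 1.99×10^-7 s⁻¹.
Cω = 7.35×10^8 × 1.99×10^-7 = 146 W/(m²·K).
Amplitude A = F₀ / (Cω) = 278 / 146 = 1.90 K.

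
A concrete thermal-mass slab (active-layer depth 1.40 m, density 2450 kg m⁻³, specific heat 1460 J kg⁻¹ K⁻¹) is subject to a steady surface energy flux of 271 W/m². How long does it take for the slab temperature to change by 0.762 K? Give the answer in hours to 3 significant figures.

Areal heat capacity C = ρ c_p D = 2450 × 1460 × 1.40 = 5.01×10^6 J/(m^2 K).
Time required: Δt = C ΔT / F = 5.01×10^6 × 0.762 / 271 = 14100 s.
In hours: 14100 s / (3600 s/hour) = 3.91 hours.

3.91 hours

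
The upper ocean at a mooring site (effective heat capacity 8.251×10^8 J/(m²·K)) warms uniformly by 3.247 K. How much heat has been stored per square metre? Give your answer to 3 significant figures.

2.68×10^9

Areal heat capacity C = 8.251×10^8 J/(m²·K) (given).
ΔQ = C ΔT = 8.25×10^8 × 3.247 = 2.68×10^9 J/m².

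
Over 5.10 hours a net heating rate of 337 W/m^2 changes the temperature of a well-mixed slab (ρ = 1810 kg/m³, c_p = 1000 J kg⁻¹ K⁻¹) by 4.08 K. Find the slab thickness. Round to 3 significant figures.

Heat input Q = F Δt = 337 × 18400 s = 6.19×10^6 J/m².
Required areal heat capacity C = Q / ΔT = 1.52×10^6 J/(m²·K).
Depth D = C / (ρ c_p) = 1.52×10^6 / (1810 × 1000) = 0.838 m.

0.838 m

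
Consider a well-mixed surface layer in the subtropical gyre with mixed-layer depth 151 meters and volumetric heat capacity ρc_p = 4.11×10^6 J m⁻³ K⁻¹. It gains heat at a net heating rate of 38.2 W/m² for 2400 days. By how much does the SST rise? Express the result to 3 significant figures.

Areal heat capacity C = ρc_p × D = 4.11×10^6 × 151 = 6.21×10^8 J/(m²·K).
Net heat input Q = F Δt = 38.2 × (2400 days × 86400 s/day) = 7.92×10^9 J/m².
ΔT = Q / C = 7.92×10^9 / 6.21×10^8 = 12.8 K.

12.8 K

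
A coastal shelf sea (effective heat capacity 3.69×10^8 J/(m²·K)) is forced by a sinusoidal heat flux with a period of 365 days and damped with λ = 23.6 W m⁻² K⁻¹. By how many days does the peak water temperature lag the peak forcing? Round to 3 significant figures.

73.2 days

Areal heat capacity C = 3.69×10^8 J/(m²·K) (given).
ω = 2π / 3.15×10^7 s = 1.99×10^-7 s⁻¹.
Phase lag φ = arctan(Cω/λ) = arctan(73.5/23.6) = 1.26 rad.
Time lag = φ / ω = 1.26 / 1.99×10^-7 = 6.32×10^6 s = 73.2 days.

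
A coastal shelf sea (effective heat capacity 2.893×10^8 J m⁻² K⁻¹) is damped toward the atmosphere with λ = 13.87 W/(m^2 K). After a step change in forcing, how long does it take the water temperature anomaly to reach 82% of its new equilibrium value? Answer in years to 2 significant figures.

Areal heat capacity C = 2.893×10^8 J m⁻² K⁻¹ (given).
τ = C / λ = 2.89×10^8 / 13.87 = 2.09×10^7 s.
Fraction reached: 1 − e^(−t/τ) = 0.82 ⇒ t = −τ ln(1 − 0.82) = τ × 1.71.
t = 3.58×10^7 s = 1.13 years.

1.1 years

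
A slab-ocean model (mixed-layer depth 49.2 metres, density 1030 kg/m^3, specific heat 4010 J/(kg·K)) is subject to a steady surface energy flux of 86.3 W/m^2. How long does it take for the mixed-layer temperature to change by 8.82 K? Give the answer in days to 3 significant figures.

240 days

Areal heat capacity C = ρ c_p D = 1030 × 4010 × 49.2 = 2.03×10^8 J m⁻² K⁻¹.
Time required: Δt = C ΔT / F = 2.03×10^8 × 8.82 / 86.3 = 2.08×10^7 s.
In days: 2.08×10^7 s / (86400 s/day) = 240 days.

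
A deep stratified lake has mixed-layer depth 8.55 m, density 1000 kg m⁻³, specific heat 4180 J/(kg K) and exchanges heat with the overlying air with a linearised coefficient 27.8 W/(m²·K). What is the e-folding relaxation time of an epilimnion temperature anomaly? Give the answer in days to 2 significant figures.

15 days

Areal heat capacity C = ρ c_p D = 1000 × 4180 × 8.55 = 3.57×10^7 J m⁻² K⁻¹.
Relaxation time τ = C / λ = 3.57×10^7 / 27.8 = 1.29×10^6 s.
In days: 1.29×10^6 s / (86400 s/day) = 14.9 days.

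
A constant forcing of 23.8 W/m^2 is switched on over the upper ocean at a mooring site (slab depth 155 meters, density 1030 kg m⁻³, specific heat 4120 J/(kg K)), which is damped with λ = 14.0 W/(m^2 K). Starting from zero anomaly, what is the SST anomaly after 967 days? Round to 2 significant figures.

1.4 K

Areal heat capacity C = ρ c_p D = 1030 × 4120 × 155 = 6.58×10^8 J/(m^2 K).
τ = C / λ = 6.58×10^8 / 14.0 = 4.70×10^7 s.
Equilibrium anomaly ΔT_eq = F / λ = 23.8 / 14.0 = 1.70 K.
t = 967 days = 8.35×10^7 s, so t/τ = 1.78.
ΔT(t) = ΔT_eq (1 − e^(−t/τ)) = 1.70 × (1 − e^−1.78) = 1.41 K.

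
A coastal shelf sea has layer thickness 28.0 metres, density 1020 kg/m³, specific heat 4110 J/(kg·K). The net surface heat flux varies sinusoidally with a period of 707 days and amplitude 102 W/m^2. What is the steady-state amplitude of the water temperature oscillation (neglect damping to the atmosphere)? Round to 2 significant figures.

8.4 K

Areal heat capacity C = ρ c_p D = 1020 × 4110 × 28.0 = 1.17×10^8 J/(m²·K).
Angular frequency ω = 2π / T = 2π / 6.11×10^7 s = 1.03×10^-7 s⁻¹.
Cω = 1.17×10^8 × 1.03×10^-7 = 12.1 W/(m²·K).
Amplitude A = F₀ / (Cω) = 102 / 12.1 = 8.45 K.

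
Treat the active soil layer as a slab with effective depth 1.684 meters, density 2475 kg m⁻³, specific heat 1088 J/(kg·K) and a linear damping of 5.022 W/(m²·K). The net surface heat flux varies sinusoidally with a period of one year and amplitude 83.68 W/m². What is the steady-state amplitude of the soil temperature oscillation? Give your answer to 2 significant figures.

16 K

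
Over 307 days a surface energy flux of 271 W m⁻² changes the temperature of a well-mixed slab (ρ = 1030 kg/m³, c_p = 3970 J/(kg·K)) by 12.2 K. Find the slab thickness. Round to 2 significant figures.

140 m

Heat input Q = F Δt = 271 × 2.65×10^7 s = 7.19×10^9 J/m².
Required areal heat capacity C = Q / ΔT = 5.89×10^8 J/(m²·K).
Depth D = C / (ρ c_p) = 5.89×10^8 / (1030 × 3970) = 144 m.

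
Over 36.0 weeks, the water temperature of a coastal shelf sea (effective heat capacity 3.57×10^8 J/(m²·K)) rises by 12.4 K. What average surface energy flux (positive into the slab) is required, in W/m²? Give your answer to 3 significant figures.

203

Areal heat capacity C = 3.57×10^8 J/(m²·K) (given).
Required heat per unit area: Q = C ΔT = 3.57×10^8 × 12.4 = 4.43×10^9 J/m².
Flux F = Q / Δt = 4.43×10^9 / 2.18×10^7 s = 203 W/m².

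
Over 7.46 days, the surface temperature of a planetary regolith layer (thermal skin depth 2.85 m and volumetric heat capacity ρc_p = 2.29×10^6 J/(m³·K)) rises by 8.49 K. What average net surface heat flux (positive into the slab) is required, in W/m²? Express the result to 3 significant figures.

Areal heat capacity C = ρc_p × D = 2.29×10^6 × 2.85 = 6.53×10^6 J/(m²·K).
Required heat per unit area: Q = C ΔT = 6.53×10^6 × 8.49 = 5.54×10^7 J/m².
Flux F = Q / Δt = 5.54×10^7 / 6.45×10^5 s = 86.0 W/m².

86.0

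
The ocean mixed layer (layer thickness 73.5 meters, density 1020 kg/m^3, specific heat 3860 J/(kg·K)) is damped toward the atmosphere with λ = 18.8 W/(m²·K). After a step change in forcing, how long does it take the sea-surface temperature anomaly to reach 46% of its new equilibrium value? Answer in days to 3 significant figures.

110 days

Areal heat capacity C = ρ c_p D = 1020 × 3860 × 73.5 = 2.89×10^8 J/(m²·K).
τ = C / λ = 2.89×10^8 / 18.8 = 1.54×10^7 s.
Fraction reached: 1 − e^(−t/τ) = 0.46 ⇒ t = −τ ln(1 − 0.46) = τ × 0.616.
t = 9.48×10^6 s = 110 days.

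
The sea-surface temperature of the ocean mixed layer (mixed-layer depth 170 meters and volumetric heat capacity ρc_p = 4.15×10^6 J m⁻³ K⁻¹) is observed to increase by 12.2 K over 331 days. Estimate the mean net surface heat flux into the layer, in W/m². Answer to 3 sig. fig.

301

Areal heat capacity C = ρc_p × D = 4.15×10^6 × 170 = 7.06×10^8 J/(m^2 K).
Required heat per unit area: Q = C ΔT = 7.06×10^8 × 12.2 = 8.61×10^9 J/m².
Flux F = Q / Δt = 8.61×10^9 / 2.86×10^7 s = 301 W/m².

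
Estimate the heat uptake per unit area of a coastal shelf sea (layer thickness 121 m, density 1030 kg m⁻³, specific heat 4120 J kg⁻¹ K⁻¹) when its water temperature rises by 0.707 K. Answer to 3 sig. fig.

Areal heat capacity C = ρ c_p D = 1030 × 4120 × 121 = 5.13×10^8 J/(m²·K).
ΔQ = C ΔT = 5.13×10^8 × 0.707 = 3.63×10^8 J/m².

3.63×10^8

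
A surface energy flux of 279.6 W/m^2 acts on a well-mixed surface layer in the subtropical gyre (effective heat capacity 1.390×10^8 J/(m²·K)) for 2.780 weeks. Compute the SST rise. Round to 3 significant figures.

Areal heat capacity C = 1.390×10^8 J/(m²·K) (given).
Net heat input Q = F Δt = 279.6 × (2.780 weeks × 6.048×10^5 s/week) = 4.70×10^8 J/m².
ΔT = Q / C = 4.70×10^8 / 1.39×10^8 = 3.38 K.

3.38 K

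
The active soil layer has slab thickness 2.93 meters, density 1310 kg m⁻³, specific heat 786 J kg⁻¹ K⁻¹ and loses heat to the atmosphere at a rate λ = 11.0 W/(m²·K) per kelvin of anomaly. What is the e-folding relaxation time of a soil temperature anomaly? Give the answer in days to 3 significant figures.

3.17 days

Areal heat capacity C = ρ c_p D = 1310 × 786 × 2.93 = 3.02×10^6 J m⁻² K⁻¹.
Relaxation time τ = C / λ = 3.02×10^6 / 11.0 = 2.74×10^5 s.
In days: 2.74×10^5 s / (86400 s/day) = 3.17 days.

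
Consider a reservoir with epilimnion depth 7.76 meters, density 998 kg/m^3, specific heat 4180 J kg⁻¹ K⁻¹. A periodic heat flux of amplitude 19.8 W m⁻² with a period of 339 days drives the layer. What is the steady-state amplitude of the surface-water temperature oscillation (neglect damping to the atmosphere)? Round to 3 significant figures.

2.85 K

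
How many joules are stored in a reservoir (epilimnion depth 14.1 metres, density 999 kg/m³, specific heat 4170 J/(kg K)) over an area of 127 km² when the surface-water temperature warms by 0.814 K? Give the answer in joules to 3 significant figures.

6.07×10^15 J

Areal heat capacity C = ρ c_p D = 999 × 4170 × 14.1 = 5.87×10^7 J m⁻² K⁻¹.
Heat per unit area: q = C ΔT = 5.87×10^7 × 0.814 = 4.78×10^7 J/m².
Total heat: Q = q × A = 4.78×10^7 × (127 × 10⁶ m²) = 6.07×10^15 J.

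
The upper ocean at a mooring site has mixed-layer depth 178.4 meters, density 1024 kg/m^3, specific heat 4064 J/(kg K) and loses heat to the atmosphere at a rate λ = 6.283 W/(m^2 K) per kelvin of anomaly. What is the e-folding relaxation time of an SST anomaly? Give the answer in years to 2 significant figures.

Areal heat capacity C = ρ c_p D = 1024 × 4064 × 178.4 = 7.42×10^8 J m⁻² K⁻¹.
Relaxation time τ = C / λ = 7.42×10^8 / 6.283 = 1.18×10^8 s.
In years: 1.18×10^8 s / (3.156×10^7 s/year) = 3.74 years.

3.7 years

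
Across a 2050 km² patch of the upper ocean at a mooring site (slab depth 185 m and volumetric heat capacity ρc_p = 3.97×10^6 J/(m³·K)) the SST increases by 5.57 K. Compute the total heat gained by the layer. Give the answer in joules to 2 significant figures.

Areal heat capacity C = ρc_p × D = 3.97×10^6 × 185 = 7.34×10^8 J/(m²·K).
Heat per unit area: q = C ΔT = 7.34×10^8 × 5.57 = 4.09×10^9 J/m².
Total heat: Q = q × A = 4.09×10^9 × (2050 × 10⁶ m²) = 8.39×10^18 J.

8.4×10^18 J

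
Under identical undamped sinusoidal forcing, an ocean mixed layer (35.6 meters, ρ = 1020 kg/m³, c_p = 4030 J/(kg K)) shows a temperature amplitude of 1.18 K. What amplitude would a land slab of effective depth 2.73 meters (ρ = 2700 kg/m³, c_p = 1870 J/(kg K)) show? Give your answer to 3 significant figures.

C_ocean = 1.46×10^8 J/(m²·K); C_land = 1.38×10^7 J/(m²·K).
A ∝ 1/C ⇒ A_land = A_ocean × C_ocean/C_land = 1.18 × 10.6 = 12.5 K.

12.5 K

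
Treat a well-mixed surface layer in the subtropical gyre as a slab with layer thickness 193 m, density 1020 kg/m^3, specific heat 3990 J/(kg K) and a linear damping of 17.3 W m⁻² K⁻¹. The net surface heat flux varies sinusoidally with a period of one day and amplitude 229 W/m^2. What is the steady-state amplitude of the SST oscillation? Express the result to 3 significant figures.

Areal heat capacity C = ρ c_p D = 1020 × 3990 × 193 = 7.85×10^8 J/(m²·K).
Angular frequency ω = 2π / T = 2π / 86400 s = 7.27×10^-5 s⁻¹.
√((Cω)² + λ²) = √((57100)² + 17.3²) = 57100 W/(m²·K).
Amplitude A = F₀ / √((Cω)²+λ²) = 229 / 57100 = 0.00401 K.

0.00401 K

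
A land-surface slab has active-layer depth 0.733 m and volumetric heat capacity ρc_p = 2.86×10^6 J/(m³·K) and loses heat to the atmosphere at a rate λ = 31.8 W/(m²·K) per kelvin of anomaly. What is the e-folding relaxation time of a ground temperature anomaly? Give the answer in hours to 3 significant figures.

Areal heat capacity C = ρc_p × D = 2.86×10^6 × 0.733 = 2.10×10^6 J/(m²·K).
Relaxation time τ = C / λ = 2.10×10^6 / 31.8 = 65900 s.
In hours: 65900 s / (3600 s/hour) = 18.3 hours.

18.3 hours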